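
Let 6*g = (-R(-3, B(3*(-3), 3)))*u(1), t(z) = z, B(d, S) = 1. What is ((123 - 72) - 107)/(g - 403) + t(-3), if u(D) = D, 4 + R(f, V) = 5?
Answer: -6921/2419 ≈ -2.8611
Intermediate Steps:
R(f, V) = 1 (R(f, V) = -4 + 5 = 1)
g = -⅙ (g = (-1*1*1)/6 = (-1*1)/6 = (⅙)*(-1) = -⅙ ≈ -0.16667)
((123 - 72) - 107)/(g - 403) + t(-3) = ((123 - 72) - 107)/(-⅙ - 403) - 3 = (51 - 107)/(-2419/6) - 3 = -56*(-6/2419) - 3 = 336/2419 - 3 = -6921/2419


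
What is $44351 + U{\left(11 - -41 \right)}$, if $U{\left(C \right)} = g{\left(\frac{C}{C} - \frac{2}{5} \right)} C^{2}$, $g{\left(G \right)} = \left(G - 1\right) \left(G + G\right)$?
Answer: $\frac{1076327}{25} \approx 43053.0$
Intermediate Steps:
$g{\left(G \right)} = 2 G \left(-1 + G\right)$ ($g{\left(G \right)} = \left(-1 + G\right) 2 G = 2 G \left(-1 + G\right)$)
$U{\left(C \right)} = - \frac{12 C^{2}}{25}$ ($U{\left(C \right)} = 2 \left(\frac{C}{C} - \frac{2}{5}\right) \left(-1 + \left(\frac{C}{C} - \frac{2}{5}\right)\right) C^{2} = 2 \left(1 - \frac{2}{5}\right) \left(-1 + \left(1 - \frac{2}{5}\right)\right) C^{2} = 2 \cdot \frac{3}{5} \left(-1 + \frac{3}{5}\right) C^{2} = 2 \cdot \frac{3}{5} \left(- \frac{2}{5}\right) C^{2} = - \frac{12 C^{2}}{25}$)
$44351 + U{\left(11 - -41 \right)} = 44351 - \frac{12 \left(11 - -41\right)^{2}}{25} = 44351 - \frac{12 \left(11 + 41\right)^{2}}{25} = 44351 - \frac{12 \cdot 52^{2}}{25} = 44351 - \frac{32448}{25} = \frac{1076327}{25}$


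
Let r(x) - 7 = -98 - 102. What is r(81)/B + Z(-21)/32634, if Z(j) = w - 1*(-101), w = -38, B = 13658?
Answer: -21579/1768711 ≈ -0.012200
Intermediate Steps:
r(x) = -193 (r(x) = 7 + (-98 - 102) = 7 - 200 = -193)
Z(j) = 63 (Z(j) = -38 - 1*(-101) = -38 + 101 = 63)
r(81)/B + Z(-21)/32634 = -193/13658 + 63/32634 = -193*1/13658 + 63*(1/32634) = -193/13658 + 1/518 = -21579/1768711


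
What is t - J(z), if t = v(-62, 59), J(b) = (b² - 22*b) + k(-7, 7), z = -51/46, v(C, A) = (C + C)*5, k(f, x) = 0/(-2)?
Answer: -1366133/2116 ≈ -645.62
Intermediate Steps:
k(f, x) = 0 (k(f, x) = 0*(-½) = 0)
v(C, A) = 10*C (v(C, A) = (2*C)*5 = 10*C)
z = -51/46 (z = -51*1/46 = -51/46 ≈ -1.1087)
J(b) = b² - 22*b (J(b) = (b² - 22*b) + 0 = b² - 22*b)
t = -620 (t = 10*(-62) = -620)
t - J(z) = -620 - (-51)*(-22 - 51/46)/46 = -620 - (-51)*(-1063)/(46*46) = -620 - 1*54213/2116 = -620 - 54213/2116 = -1366133/2116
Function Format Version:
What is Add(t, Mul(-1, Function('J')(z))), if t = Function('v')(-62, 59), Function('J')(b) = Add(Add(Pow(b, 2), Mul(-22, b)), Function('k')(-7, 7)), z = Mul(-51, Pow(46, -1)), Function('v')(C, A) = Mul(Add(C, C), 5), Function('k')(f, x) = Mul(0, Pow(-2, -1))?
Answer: Rational(-1366133, 2116) ≈ -645.62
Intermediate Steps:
Function('k')(f, x) = 0 (Function('k')(f, x) = Mul(0, Rational(-1, 2)) = 0)
Function('v')(C, A) = Mul(10, C) (Function('v')(C, A) = Mul(Mul(2, C), 5) = Mul(10, C))
z = Rational(-51, 46) (z = Mul(-51, Rational(1, 46)) = Rational(-51, 46) ≈ -1.1087)
Function('J')(b) = Add(Pow(b, 2), Mul(-22, b)) (Function('J')(b) = Add(Add(Pow(b, 2), Mul(-22, b)), 0) = Add(Pow(b, 2), Mul(-22, b)))
t = -620 (t = Mul(10, -62) = -620)
Add(t, Mul(-1, Function('J')(z))) = Add(-620, Mul(-1, Mul(Rational(-51, 46), Add(-22, Rational(-51, 46))))) = Add(-620, Mul(-1, Mul(Rational(-51, 46), Rational(-1063, 46)))) = Add(-620, Mul(-1, Rational(54213, 2116))) = Add(-620, Rational(-54213, 2116)) = Rational(-1366133, 2116)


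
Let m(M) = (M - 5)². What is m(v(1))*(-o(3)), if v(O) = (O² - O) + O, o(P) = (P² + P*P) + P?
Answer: -336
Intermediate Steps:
o(P) = P + 2*P² (o(P) = (P² + P²) + P = 2*P² + P = P + 2*P²)
v(O) = O²
m(M) = (-5 + M)²
m(v(1))*(-o(3)) = (-5 + 1²)²*(-3*(1 + 2*3)) = (-5 + 1)²*(-3*(1 + 6)) = (-4)²*(-3*7) = 16*(-1*21) = 16*(-21) = -336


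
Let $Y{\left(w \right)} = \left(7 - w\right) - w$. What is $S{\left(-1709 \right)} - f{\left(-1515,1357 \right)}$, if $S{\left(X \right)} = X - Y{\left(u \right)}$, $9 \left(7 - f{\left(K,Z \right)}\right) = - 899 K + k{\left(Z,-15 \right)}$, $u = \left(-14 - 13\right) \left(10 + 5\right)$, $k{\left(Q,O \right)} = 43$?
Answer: $\frac{1339231}{9} \approx 1.488 \cdot 10^{5}$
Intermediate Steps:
$u = -405$ ($u = \left(-27\right) 15 = -405$)
$Y{\left(w \right)} = 7 - 2 w$
$f{\left(K,Z \right)} = \frac{20}{9} + \frac{899 K}{9}$ ($f{\left(K,Z \right)} = 7 - \frac{- 899 K + 43}{9} = 7 - \frac{43 - 899 K}{9} = 7 + \left(- \frac{43}{9} + \frac{899 K}{9}\right) = \frac{20}{9} + \frac{899 K}{9}$)
$S{\left(X \right)} = -817 + X$ ($S{\left(X \right)} = X - \left(7 - -810\right) = X - \left(7 + 810\right) = X - 817 = -817 + X$)
$S{\left(-1709 \right)} - f{\left(-1515,1357 \right)} = \left(-817 - 1709\right) - \left(\frac{20}{9} + \frac{899}{9} \left(-1515\right)\right) = -2526 - \left(\frac{20}{9} - \frac{453995}{3}\right) = -2526 - - \frac{1361965}{9} = -2526 + \frac{1361965}{9} = \frac{1339231}{9}$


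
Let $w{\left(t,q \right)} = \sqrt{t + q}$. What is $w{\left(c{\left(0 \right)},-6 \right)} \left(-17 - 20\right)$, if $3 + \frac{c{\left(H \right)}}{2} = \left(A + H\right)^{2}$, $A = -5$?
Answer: $- 37 \sqrt{38} \approx -228.08$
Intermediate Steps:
$c{\left(H \right)} = -6 + 2 \left(-5 + H\right)^{2}$
$w{\left(t,q \right)} = \sqrt{q + t}$
$w{\left(c{\left(0 \right)},-6 \right)} \left(-17 - 20\right) = \sqrt{-6 - \left(6 - 2 \left(-5 + 0\right)^{2}\right)} \left(-17 - 20\right) = \sqrt{-6 - \left(6 - 2 \left(-5\right)^{2}\right)} \left(-37\right) = \sqrt{-6 + \left(-6 + 2 \cdot 25\right)} \left(-37\right) = \sqrt{-6 + \left(-6 + 50\right)} \left(-37\right) = \sqrt{-6 + 44} \left(-37\right) = \sqrt{38} \left(-37\right) = - 37 \sqrt{38}$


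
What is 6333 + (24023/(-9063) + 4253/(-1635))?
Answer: 31254867707/4939335 ≈ 6327.8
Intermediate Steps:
6333 + (24023/(-9063) + 4253/(-1635)) = 6333 + (24023*(-1/9063) + 4253*(-1/1635)) = 6333 + (-24023/9063 - 4253/1635) = 6333 - 25940848/4939335 = 31254867707/4939335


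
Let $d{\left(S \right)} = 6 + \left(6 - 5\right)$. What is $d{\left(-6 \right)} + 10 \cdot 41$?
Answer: $417$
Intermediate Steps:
$d{\left(S \right)} = 7$ ($d{\left(S \right)} = 6 + \left(6 - 5\right) = 6 + 1 = 7$)
$d{\left(-6 \right)} + 10 \cdot 41 = 7 + 10 \cdot 41 = 7 + 410 = 417$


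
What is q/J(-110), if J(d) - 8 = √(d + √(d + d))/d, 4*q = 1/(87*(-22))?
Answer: 5/(348*(-880 + √2*√(-55 + I*√55))) ≈ -1.6338e-5 - 1.9532e-7*I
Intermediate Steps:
q = -1/7656 (q = 1/(4*((87*(-22)))) = (¼)/(-1914) = (¼)*(-1/1914) = -1/7656 ≈ -0.00013062)
J(d) = 8 + √(d + √2*√d)/d (J(d) = 8 + √(d + √(d + d))/d = 8 + √(d + √(2*d))/d = 8 + √(d + √2*√d)/d)
q/J(-110) = -1/(7656*(8 + √(-110 + √2*√(-110))/(-110))) = -1/(7656*(8 - √(-110 + √2*(I*√110))/110)) = -1/(7656*(8 - √(-110 + 2*I*√55)/110))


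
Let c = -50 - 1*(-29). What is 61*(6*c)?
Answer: -7686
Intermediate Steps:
c = -21 (c = -50 + 29 = -21)
61*(6*c) = 61*(6*(-21)) = 61*(-126) = -7686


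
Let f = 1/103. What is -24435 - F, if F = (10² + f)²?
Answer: -365341516/10609 ≈ -34437.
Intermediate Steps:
f = 1/103 ≈ 0.0097087
F = 106110601/10609 (F = (10² + 1/103)² = (100 + 1/103)² = (10301/103)² = 106110601/10609 ≈ 10002.)
-24435 - F = -24435 - 1*106110601/10609 = -24435 - 106110601/10609 = -365341516/10609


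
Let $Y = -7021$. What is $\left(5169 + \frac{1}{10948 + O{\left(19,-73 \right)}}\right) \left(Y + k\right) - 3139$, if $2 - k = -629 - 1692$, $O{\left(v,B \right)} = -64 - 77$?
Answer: $- \frac{262470705205}{10807} \approx -2.4287 \cdot 10^{7}$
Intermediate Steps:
$O{\left(v,B \right)} = -141$ ($O{\left(v,B \right)} = -64 - 77 = -141$)
$k = 2323$ ($k = 2 - \left(-629 - 1692\right) = 2 - -2321 = 2 + 2321 = 2323$)
$\left(5169 + \frac{1}{10948 + O{\left(19,-73 \right)}}\right) \left(Y + k\right) - 3139 = \left(5169 + \frac{1}{10948 - 141}\right) \left(-7021 + 2323\right) - 3139 = \left(5169 + \frac{1}{10807}\right) \left(-4698\right) - 3139 = \frac{55861384}{10807} \left(-4698\right) - 3139 = - \frac{262436782032}{10807} - 3139 = - \frac{262470705205}{10807}$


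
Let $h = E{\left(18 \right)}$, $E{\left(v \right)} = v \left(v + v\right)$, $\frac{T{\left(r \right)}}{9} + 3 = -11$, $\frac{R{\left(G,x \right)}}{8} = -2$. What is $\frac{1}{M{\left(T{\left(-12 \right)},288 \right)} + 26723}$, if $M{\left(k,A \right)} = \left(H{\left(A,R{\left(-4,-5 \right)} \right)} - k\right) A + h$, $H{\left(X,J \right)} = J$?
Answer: $\frac{1}{59051} \approx 1.6935 \cdot 10^{-5}$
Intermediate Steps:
$R{\left(G,x \right)} = -16$ ($R{\left(G,x \right)} = 8 \left(-2\right) = -16$)
$T{\left(r \right)} = -126$ ($T{\left(r \right)} = -27 + 9 \left(-11\right) = -27 - 99 = -126$)
$E{\left(v \right)} = 2 v^{2}$ ($E{\left(v \right)} = v 2 v = 2 v^{2}$)
$h = 648$ ($h = 2 \cdot 18^{2} = 2 \cdot 324 = 648$)
$M{\left(k,A \right)} = 648 + A \left(-16 - k\right)$ ($M{\left(k,A \right)} = \left(-16 - k\right) A + 648 = A \left(-16 - k\right) + 648 = 648 + A \left(-16 - k\right)$)
$\frac{1}{M{\left(T{\left(-12 \right)},288 \right)} + 26723} = \frac{1}{\left(648 - 4608 - 288 \left(-126\right)\right) + 26723} = \frac{1}{\left(648 - 4608 + 36288\right) + 26723} = \frac{1}{32328 + 26723} = \frac{1}{59051}$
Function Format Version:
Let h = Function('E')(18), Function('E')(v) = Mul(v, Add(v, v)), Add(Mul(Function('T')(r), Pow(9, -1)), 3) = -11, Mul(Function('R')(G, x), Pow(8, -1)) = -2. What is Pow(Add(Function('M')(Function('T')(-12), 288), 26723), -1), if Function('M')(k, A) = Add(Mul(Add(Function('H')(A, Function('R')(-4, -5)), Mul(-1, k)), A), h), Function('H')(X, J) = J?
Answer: Rational(1, 59051) ≈ 1.6935e-5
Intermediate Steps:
Function('R')(G, x) = -16 (Function('R')(G, x) = Mul(8, -2) = -16)
Function('T')(r) = -126 (Function('T')(r) = Add(-27, Mul(9, -11)) = Add(-27, -99) = -126)
Function('E')(v) = Mul(2, Pow(v, 2)) (Function('E')(v) = Mul(v, Mul(2, v)) = Mul(2, Pow(v, 2)))
h = 648 (h = Mul(2, Pow(18, 2)) = Mul(2, 324) = 648)
Function('M')(k, A) = Add(648, Mul(A, Add(-16, Mul(-1, k)))) (Function('M')(k, A) = Add(Mul(Add(-16, Mul(-1, k)), A), 648) = Add(Mul(A, Add(-16, Mul(-1, k))), 648) = Add(648, Mul(A, Add(-16, Mul(-1, k)))))
Pow(Add(Function('M')(Function('T')(-12), 288), 26723), -1) = Pow(Add(Add(648, Mul(-16, 288), Mul(-1, 288, -126)), 26723), -1) = Pow(Add(Add(648, -4608, 36288), 26723), -1) = Pow(Add(32328, 26723), -1) = Pow(59051, -1) = Rational(1, 59051)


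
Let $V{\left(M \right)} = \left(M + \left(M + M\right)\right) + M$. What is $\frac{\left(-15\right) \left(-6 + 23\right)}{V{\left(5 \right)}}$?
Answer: $- \frac{51}{4} \approx -12.75$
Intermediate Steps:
$V{\left(M \right)} = 4 M$ ($V{\left(M \right)} = \left(M + 2 M\right) + M = 3 M + M = 4 M$)
$\frac{\left(-15\right) \left(-6 + 23\right)}{V{\left(5 \right)}} = \frac{\left(-15\right) \left(-6 + 23\right)}{4 \cdot 5} = \frac{\left(-15\right) 17}{20} = \left(-255\right) \frac{1}{20} = - \frac{51}{4}$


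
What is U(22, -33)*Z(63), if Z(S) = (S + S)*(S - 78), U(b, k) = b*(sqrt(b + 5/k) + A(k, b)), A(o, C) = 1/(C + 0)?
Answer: -1890 - 1260*sqrt(23793) ≈ -1.9624e+5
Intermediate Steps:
A(o, C) = 1/C
U(b, k) = b*(1/b + sqrt(b + 5/k)) (U(b, k) = b*(sqrt(b + 5/k) + 1/b) = b*(1/b + sqrt(b + 5/k)))
Z(S) = 2*S*(-78 + S) (Z(S) = (2*S)*(-78 + S) = 2*S*(-78 + S))
U(22, -33)*Z(63) = (1 + 22*sqrt(22 + 5/(-33)))*(2*63*(-78 + 63)) = (1 + 22*sqrt(22 + 5*(-1/33)))*(2*63*(-15)) = (1 + 22*sqrt(22 - 5/33))*(-1890) = (1 + 22*sqrt(721/33))*(-1890) = (1 + 22*(sqrt(23793)/33))*(-1890) = (1 + 2*sqrt(23793)/3)*(-1890) = -1890 - 1260*sqrt(23793)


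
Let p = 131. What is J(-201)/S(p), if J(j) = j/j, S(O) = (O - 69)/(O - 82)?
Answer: 49/62 ≈ 0.79032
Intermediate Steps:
S(O) = (-69 + O)/(-82 + O)
J(j) = 1
J(-201)/S(p) = 1/((-69 + 131)/(-82 + 131)) = 1/(62/49) = 1*(49/62) = 49/62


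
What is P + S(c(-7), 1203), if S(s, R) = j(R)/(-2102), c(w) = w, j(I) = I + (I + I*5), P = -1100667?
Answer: -2313610455/2102 ≈ -1.1007e+6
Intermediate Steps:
j(I) = 7*I (j(I) = I + (I + 5*I) = I + 6*I = 7*I)
S(s, R) = -7*R/2102 (S(s, R) = (7*R)/(-2102) = (7*R)*(-1/2102) = -7*R/2102)
P + S(c(-7), 1203) = -1100667 - 7/2102*1203 = -1100667 - 8421/2102 = -2313610455/2102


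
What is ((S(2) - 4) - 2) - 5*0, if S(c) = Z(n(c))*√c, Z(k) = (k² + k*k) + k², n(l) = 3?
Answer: -6 + 27*√2 ≈ 32.184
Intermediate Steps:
Z(k) = 3*k² (Z(k) = (k² + k²) + k² = 2*k² + k² = 3*k²)
S(c) = 27*√c (S(c) = (3*3²)*√c = (3*9)*√c = 27*√c)
((S(2) - 4) - 2) - 5*0 = ((27*√2 - 4) - 2) - 5*0 = ((-4 + 27*√2) - 2) + 0 = (-6 + 27*√2) + 0 = -6 + 27*√2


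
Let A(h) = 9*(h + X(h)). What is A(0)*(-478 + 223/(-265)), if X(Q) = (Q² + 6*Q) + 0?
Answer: 0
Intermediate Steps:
X(Q) = Q² + 6*Q
A(h) = 9*h + 9*h*(6 + h) (A(h) = 9*(h + h*(6 + h)) = 9*h + 9*h*(6 + h))
A(0)*(-478 + 223/(-265)) = (9*0*(7 + 0))*(-478 + 223/(-265)) = (9*0*7)*(-478 + 223*(-1/265)) = 0*(-478 - 223/265) = 0*(-126893/265) = 0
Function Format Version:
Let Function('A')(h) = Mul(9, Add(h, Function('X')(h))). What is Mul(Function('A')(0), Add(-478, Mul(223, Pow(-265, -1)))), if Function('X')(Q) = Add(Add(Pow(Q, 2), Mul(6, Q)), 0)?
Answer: 0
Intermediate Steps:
Function('X')(Q) = Add(Pow(Q, 2), Mul(6, Q))
Function('A')(h) = Add(Mul(9, h), Mul(9, h, Add(6, h))) (Function('A')(h) = Mul(9, Add(h, Mul(h, Add(6, h)))) = Add(Mul(9, h), Mul(9, h, Add(6, h))))
Mul(Function('A')(0), Add(-478, Mul(223, Pow(-265, -1)))) = Mul(Mul(9, 0, Add(7, 0)), Add(-478, Mul(223, Pow(-265, -1)))) = Mul(Mul(9, 0, 7), Add(-478, Mul(223, Rational(-1, 265)))) = Mul(0, Add(-478, Rational(-223, 265))) = Mul(0, Rational(-126893, 265)) = 0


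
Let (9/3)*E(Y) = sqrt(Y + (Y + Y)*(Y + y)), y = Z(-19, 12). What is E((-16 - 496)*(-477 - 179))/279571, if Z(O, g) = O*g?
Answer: 64*sqrt(55045698)/838713 ≈ 0.56615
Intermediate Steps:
y = -228 (y = -19*12 = -228)
E(Y) = sqrt(Y + 2*Y*(-228 + Y))/3 (E(Y) = sqrt(Y + (Y + Y)*(Y - 228))/3 = sqrt(Y + (2*Y)*(-228 + Y))/3 = sqrt(Y + 2*Y*(-228 + Y))/3)
E((-16 - 496)*(-477 - 179))/279571 = (sqrt(((-16 - 496)*(-477 - 179))*(-455 + 2*((-16 - 496)*(-477 - 179))))/3)/279571 = (sqrt((-512*(-656))*(-455 + 2*(-512*(-656))))/3)*(1/279571) = (sqrt(335872*(-455 + 2*335872))/3)*(1/279571) = (sqrt(335872*(-455 + 671744))/3)*(1/279571) = (sqrt(335872*671289)/3)*(1/279571) = (sqrt(225467179008)/3)*(1/279571) = ((64*sqrt(55045698))/3)*(1/279571) = (64*sqrt(55045698)/3)*(1/279571) = 64*sqrt(55045698)/838713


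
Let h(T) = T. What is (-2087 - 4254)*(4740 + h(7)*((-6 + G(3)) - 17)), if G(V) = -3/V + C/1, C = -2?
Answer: -28902278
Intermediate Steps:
G(V) = -2 - 3/V (G(V) = -3/V - 2/1 = -3/V - 2*1 = -3/V - 2 = -2 - 3/V)
(-2087 - 4254)*(4740 + h(7)*((-6 + G(3)) - 17)) = (-2087 - 4254)*(4740 + 7*((-6 + (-2 - 3/3)) - 17)) = -6341*(4740 + 7*((-6 + (-2 - 3*⅓)) - 17)) = -6341*(4740 + 7*((-6 + (-2 - 1)) - 17)) = -6341*(4740 + 7*((-6 - 3) - 17)) = -6341*(4740 + 7*(-9 - 17)) = -6341*(4740 + 7*(-26)) = -6341*(4740 - 182) = -6341*4558 = -28902278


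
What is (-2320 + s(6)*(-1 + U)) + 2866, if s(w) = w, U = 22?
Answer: 672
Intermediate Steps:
(-2320 + s(6)*(-1 + U)) + 2866 = (-2320 + 6*(-1 + 22)) + 2866 = (-2320 + 6*21) + 2866 = (-2320 + 126) + 2866 = -2194 + 2866 = 672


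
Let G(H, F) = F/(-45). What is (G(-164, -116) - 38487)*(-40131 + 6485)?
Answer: 58268109154/45 ≈ 1.2948e+9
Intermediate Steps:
G(H, F) = -F/45 (G(H, F) = F*(-1/45) = -F/45)
(G(-164, -116) - 38487)*(-40131 + 6485) = (-1/45*(-116) - 38487)*(-40131 + 6485) = (116/45 - 38487)*(-33646) = -1731799/45*(-33646) = 58268109154/45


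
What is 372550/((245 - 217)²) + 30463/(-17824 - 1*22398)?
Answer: 534315111/1126216 ≈ 474.43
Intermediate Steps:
372550/((245 - 217)²) + 30463/(-17824 - 1*22398) = 372550/(28²) + 30463/(-17824 - 22398) = 372550/784 + 30463/(-40222) = 372550*(1/784) + 30463*(-1/40222) = 186275/392 - 30463/40222 = 534315111/1126216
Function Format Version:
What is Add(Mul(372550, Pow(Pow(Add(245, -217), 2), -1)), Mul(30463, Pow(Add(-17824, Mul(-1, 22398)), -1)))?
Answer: Rational(534315111, 1126216) ≈ 474.43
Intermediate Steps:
Add(Mul(372550, Pow(Pow(Add(245, -217), 2), -1)), Mul(30463, Pow(Add(-17824, Mul(-1, 22398)), -1))) = Add(Mul(372550, Pow(Pow(28, 2), -1)), Mul(30463, Pow(Add(-17824, -22398), -1))) = Add(Mul(372550, Pow(784, -1)), Mul(30463, Pow(-40222, -1))) = Add(Mul(372550, Rational(1, 784)), Mul(30463, Rational(-1, 40222))) = Add(Rational(186275, 392), Rational(-30463, 40222)) = Rational(534315111, 1126216)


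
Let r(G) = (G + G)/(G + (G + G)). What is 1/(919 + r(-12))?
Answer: 3/2759 ≈ 0.0010874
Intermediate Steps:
r(G) = ⅔ (r(G) = (2*G)/(G + 2*G) = (2*G)/((3*G)) = (2*G)*(1/(3*G)) = ⅔)
1/(919 + r(-12)) = 1/(919 + ⅔) = 1/(2759/3) = 3/2759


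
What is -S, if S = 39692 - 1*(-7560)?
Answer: -47252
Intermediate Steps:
S = 47252 (S = 39692 + 7560 = 47252)
-S = -1*47252 = -47252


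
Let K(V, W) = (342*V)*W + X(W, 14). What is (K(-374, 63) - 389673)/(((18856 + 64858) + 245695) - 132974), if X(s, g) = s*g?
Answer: -1689399/39287 ≈ -43.001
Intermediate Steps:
X(s, g) = g*s
K(V, W) = 14*W + 342*V*W (K(V, W) = (342*V)*W + 14*W = 342*V*W + 14*W = 14*W + 342*V*W)
(K(-374, 63) - 389673)/(((18856 + 64858) + 245695) - 132974) = (2*63*(7 + 171*(-374)) - 389673)/(((18856 + 64858) + 245695) - 132974) = (2*63*(7 - 63954) - 389673)/((83714 + 245695) - 132974) = (2*63*(-63947) - 389673)/(329409 - 132974) = (-8057322 - 389673)/196435 = -8446995*1/196435 = -1689399/39287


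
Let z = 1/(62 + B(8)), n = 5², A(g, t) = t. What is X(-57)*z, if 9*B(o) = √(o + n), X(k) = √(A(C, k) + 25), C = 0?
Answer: -12*I*√66/103777 + 6696*I*√2/103777 ≈ 0.09031*I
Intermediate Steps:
n = 25
X(k) = √(25 + k) (X(k) = √(k + 25) = √(25 + k))
B(o) = √(25 + o)/9 (B(o) = √(o + 25)/9 = √(25 + o)/9)
z = 1/(62 + √33/9) (z = 1/(62 + √(25 + 8)/9) = 1/(62 + √33/9) ≈ 0.015965)
X(-57)*z = √(25 - 57)*(1674/103777 - 3*√33/103777) = √(-32)*(1674/103777 - 3*√33/103777) = (4*I*√2)*(1674/103777 - 3*√33/103777) = 4*I*√2*(1674/103777 - 3*√33/103777)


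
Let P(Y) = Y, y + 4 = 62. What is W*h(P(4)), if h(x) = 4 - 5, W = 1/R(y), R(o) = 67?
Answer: -1/67 ≈ -0.014925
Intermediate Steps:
y = 58 (y = -4 + 62 = 58)
W = 1/67 ≈ 0.014925
h(x) = -1
W*h(P(4)) = (1/67)*(-1) = -1/67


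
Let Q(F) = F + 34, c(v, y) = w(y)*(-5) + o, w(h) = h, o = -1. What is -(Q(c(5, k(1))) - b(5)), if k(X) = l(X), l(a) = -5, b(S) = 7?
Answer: -51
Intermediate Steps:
k(X) = -5
c(v, y) = -1 - 5*y (c(v, y) = y*(-5) - 1 = -5*y - 1 = -1 - 5*y)
Q(F) = 34 + F
-(Q(c(5, k(1))) - b(5)) = -((34 + (-1 - 5*(-5))) - 1*7) = -((34 + (-1 + 25)) - 7) = -((34 + 24) - 7) = -(58 - 7) = -1*51 = -51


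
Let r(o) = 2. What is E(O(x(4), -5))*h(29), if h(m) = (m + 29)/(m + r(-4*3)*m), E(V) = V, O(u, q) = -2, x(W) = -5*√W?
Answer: -4/3 ≈ -1.3333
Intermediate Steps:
h(m) = (29 + m)/(3*m) (h(m) = (m + 29)/(m + 2*m) = (29 + m)/((3*m)) = (29 + m)*(1/(3*m)) = (29 + m)/(3*m))
E(O(x(4), -5))*h(29) = -2*(29 + 29)/(3*29) = -2*58/(3*29) = -2*⅔ = -4/3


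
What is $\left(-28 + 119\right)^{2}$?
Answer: $8281$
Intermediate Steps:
$\left(-28 + 119\right)^{2} = 91^{2} = 8281$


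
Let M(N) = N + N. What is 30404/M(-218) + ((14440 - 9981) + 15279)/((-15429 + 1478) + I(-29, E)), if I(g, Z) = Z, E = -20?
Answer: -108345013/1522839 ≈ -71.147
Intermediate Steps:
M(N) = 2*N
30404/M(-218) + ((14440 - 9981) + 15279)/((-15429 + 1478) + I(-29, E)) = 30404/((2*(-218))) + ((14440 - 9981) + 15279)/((-15429 + 1478) - 20) = 30404/(-436) + (4459 + 15279)/(-13951 - 20) = 30404*(-1/436) + 19738/(-13971) = -7601/109 + 19738*(-1/13971) = -7601/109 - 19738/13971 = -108345013/1522839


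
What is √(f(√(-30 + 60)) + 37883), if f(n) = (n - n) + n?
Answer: √(37883 + √30) ≈ 194.65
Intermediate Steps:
f(n) = n (f(n) = 0 + n = n)
√(f(√(-30 + 60)) + 37883) = √(√(-30 + 60) + 37883) = √(√30 + 37883) = √(37883 + √30)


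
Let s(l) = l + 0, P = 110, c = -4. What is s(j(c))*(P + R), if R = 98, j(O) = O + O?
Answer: -1664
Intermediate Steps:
j(O) = 2*O
s(l) = l
s(j(c))*(P + R) = (2*(-4))*(110 + 98) = -8*208 = -1664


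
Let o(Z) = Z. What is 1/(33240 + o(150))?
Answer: 1/33390 ≈ 2.9949e-5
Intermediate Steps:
1/(33240 + o(150)) = 1/(33240 + 150) = 1/33390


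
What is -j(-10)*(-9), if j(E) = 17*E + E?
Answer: -1620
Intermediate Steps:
j(E) = 18*E
-j(-10)*(-9) = -18*(-10)*(-9) = -1*(-180)*(-9) = 180*(-9) = -1620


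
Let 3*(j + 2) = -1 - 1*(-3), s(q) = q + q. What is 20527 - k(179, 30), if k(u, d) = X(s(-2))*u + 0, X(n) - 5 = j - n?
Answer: 57464/3 ≈ 19155.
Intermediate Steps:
s(q) = 2*q
j = -4/3 (j = -2 + (-1 - 1*(-3))/3 = -2 + (-1 + 3)/3 = -2 + (⅓)*2 = -2 + ⅔ = -4/3 ≈ -1.3333)
X(n) = 11/3 - n (X(n) = 5 + (-4/3 - n) = 11/3 - n)
k(u, d) = 23*u/3 (k(u, d) = (11/3 - 2*(-2))*u + 0 = (11/3 - 1*(-4))*u + 0 = (11/3 + 4)*u + 0 = 23*u/3 + 0 = 23*u/3)
20527 - k(179, 30) = 20527 - 23*179/3 = 20527 - 1*4117/3 = 20527 - 4117/3 = 57464/3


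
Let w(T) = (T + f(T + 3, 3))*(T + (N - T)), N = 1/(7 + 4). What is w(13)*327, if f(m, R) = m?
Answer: 9483/11 ≈ 862.09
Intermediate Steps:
N = 1/11 ≈ 0.090909
w(T) = 3/11 + 2*T/11 (w(T) = (T + (T + 3))*(T + (1/11 - T)) = (T + (3 + T))*(1/11) = (3 + 2*T)*(1/11) = 3/11 + 2*T/11)
w(13)*327 = (3/11 + (2/11)*13)*327 = (3/11 + 26/11)*327 = (29/11)*327 = 9483/11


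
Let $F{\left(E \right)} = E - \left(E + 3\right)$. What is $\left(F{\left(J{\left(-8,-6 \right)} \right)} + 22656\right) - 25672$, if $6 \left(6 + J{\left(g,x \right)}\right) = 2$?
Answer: $-3019$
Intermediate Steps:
$J{\left(g,x \right)} = - \frac{17}{3}$ ($J{\left(g,x \right)} = -6 + \frac{1}{6} \cdot 2 = -6 + \frac{1}{3} = - \frac{17}{3}$)
$F{\left(E \right)} = -3$ ($F{\left(E \right)} = E - \left(3 + E\right) = -3$)
$\left(F{\left(J{\left(-8,-6 \right)} \right)} + 22656\right) - 25672 = \left(-3 + 22656\right) - 25672 = 22653 - 25672 = -3019$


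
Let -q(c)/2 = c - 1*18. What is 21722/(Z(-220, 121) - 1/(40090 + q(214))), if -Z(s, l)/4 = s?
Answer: 862319956/34934239 ≈ 24.684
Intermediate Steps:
q(c) = 36 - 2*c (q(c) = -2*(c - 1*18) = -2*(c - 18) = -2*(-18 + c) = 36 - 2*c)
Z(s, l) = -4*s
21722/(Z(-220, 121) - 1/(40090 + q(214))) = 21722/(-4*(-220) - 1/(40090 + (36 - 2*214))) = 21722/(880 - 1/(40090 + (36 - 428))) = 21722/(880 - 1/(40090 - 392)) = 21722/(880 - 1/39698) = 21722/(34934239/39698) = 21722*(39698/34934239) = 862319956/34934239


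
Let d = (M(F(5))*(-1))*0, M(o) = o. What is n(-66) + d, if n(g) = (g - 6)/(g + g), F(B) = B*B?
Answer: 6/11 ≈ 0.54545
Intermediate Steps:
F(B) = B²
n(g) = (-6 + g)/(2*g) (n(g) = (-6 + g)/((2*g)) = (-6 + g)*(1/(2*g)) = (-6 + g)/(2*g))
d = 0 (d = (5²*(-1))*0 = (25*(-1))*0 = -25*0 = 0)
n(-66) + d = (½)*(-6 - 66)/(-66) + 0 = (½)*(-1/66)*(-72) + 0 = 6/11 + 0 = 6/11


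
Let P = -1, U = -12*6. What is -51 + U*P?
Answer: 21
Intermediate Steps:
U = -72
-51 + U*P = -51 - 72*(-1) = -51 + 72 = 21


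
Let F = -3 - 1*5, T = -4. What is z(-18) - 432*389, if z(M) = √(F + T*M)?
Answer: -168040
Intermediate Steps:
F = -8 (F = -3 - 5 = -8)
z(M) = √(-8 - 4*M)
z(-18) - 432*389 = 2*√(-2 - 1*(-18)) - 432*389 = 2*√(-2 + 18) - 168048 = 2*√16 - 168048 = 2*4 - 168048 = 8 - 168048 = -168040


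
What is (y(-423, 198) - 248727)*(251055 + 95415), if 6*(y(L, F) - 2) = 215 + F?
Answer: -86151902065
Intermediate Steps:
y(L, F) = 227/6 + F/6 (y(L, F) = 2 + (215 + F)/6 = 2 + (215/6 + F/6) = 227/6 + F/6)
(y(-423, 198) - 248727)*(251055 + 95415) = ((227/6 + (⅙)*198) - 248727)*(251055 + 95415) = ((227/6 + 33) - 248727)*346470 = (425/6 - 248727)*346470 = -1491937/6*346470 = -86151902065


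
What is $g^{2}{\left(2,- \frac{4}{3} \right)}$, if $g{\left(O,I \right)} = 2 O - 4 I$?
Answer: $\frac{784}{9} \approx 87.111$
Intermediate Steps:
$g{\left(O,I \right)} = - 4 I + 2 O$
$g^{2}{\left(2,- \frac{4}{3} \right)} = \left(- 4 \left(- \frac{4}{3}\right) + 2 \cdot 2\right)^{2} = \left(- 4 \left(\left(-4\right) \frac{1}{3}\right) + 4\right)^{2} = \left(\left(-4\right) \left(- \frac{4}{3}\right) + 4\right)^{2} = \left(\frac{16}{3} + 4\right)^{2} = \left(\frac{28}{3}\right)^{2} = \frac{784}{9}$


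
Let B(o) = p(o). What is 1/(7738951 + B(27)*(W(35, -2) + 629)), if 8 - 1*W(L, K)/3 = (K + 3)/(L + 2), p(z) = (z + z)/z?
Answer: 37/286389503 ≈ 1.2919e-7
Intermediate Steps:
p(z) = 2 (p(z) = (2*z)/z = 2)
B(o) = 2
W(L, K) = 24 - 3*(3 + K)/(2 + L) (W(L, K) = 24 - 3*(K + 3)/(L + 2) = 24 - 3*(3 + K)/(2 + L))
1/(7738951 + B(27)*(W(35, -2) + 629)) = 1/(7738951 + 2*(3*(13 - 1*(-2) + 8*35)/(2 + 35) + 629)) = 1/(7738951 + 2*(3*(13 + 2 + 280)/37 + 629)) = 1/(7738951 + 2*(3*(1/37)*295 + 629)) = 1/(7738951 + 2*(885/37 + 629)) = 1/(7738951 + 2*(24158/37)) = 1/(7738951 + 48316/37) = 1/(286389503/37) = 37/286389503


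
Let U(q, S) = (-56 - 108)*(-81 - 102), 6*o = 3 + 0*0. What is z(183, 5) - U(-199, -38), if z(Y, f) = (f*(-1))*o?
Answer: -60029/2 ≈ -30015.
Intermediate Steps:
o = 1/2 (o = (3 + 0*0)/6 = (3 + 0)/6 = (1/6)*3 = 1/2 ≈ 0.50000)
U(q, S) = 30012 (U(q, S) = -164*(-183) = 30012)
z(Y, f) = -f/2 (z(Y, f) = (f*(-1))*(1/2) = -f*(1/2) = -f/2)
z(183, 5) - U(-199, -38) = -1/2*5 - 1*30012 = -5/2 - 30012 = -60029/2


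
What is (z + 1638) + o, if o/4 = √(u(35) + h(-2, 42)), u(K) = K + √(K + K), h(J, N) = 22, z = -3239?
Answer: -1601 + 4*√(57 + √70) ≈ -1568.7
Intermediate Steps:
u(K) = K + √2*√K (u(K) = K + √(2*K) = K + √2*√K)
o = 4*√(57 + √70) (o = 4*√((35 + √2*√35) + 22) = 4*√((35 + √70) + 22) = 4*√(57 + √70) ≈ 32.340)
(z + 1638) + o = (-3239 + 1638) + 4*√(57 + √70) = -1601 + 4*√(57 + √70)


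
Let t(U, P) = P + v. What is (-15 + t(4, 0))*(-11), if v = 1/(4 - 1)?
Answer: 484/3 ≈ 161.33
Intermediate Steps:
v = 1/3 ≈ 0.33333
t(U, P) = 1/3 + P (t(U, P) = P + 1/3 = 1/3 + P)
(-15 + t(4, 0))*(-11) = (-15 + (1/3 + 0))*(-11) = (-15 + 1/3)*(-11) = -44/3*(-11) = 484/3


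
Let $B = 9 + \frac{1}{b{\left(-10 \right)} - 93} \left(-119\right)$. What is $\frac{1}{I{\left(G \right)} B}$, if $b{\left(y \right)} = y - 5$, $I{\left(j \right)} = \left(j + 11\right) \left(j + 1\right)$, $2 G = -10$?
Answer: $- \frac{9}{2182} \approx -0.0041247$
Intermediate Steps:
$G = -5$ ($G = \frac{1}{2} \left(-10\right) = -5$)
$I{\left(j \right)} = \left(1 + j\right) \left(11 + j\right)$ ($I{\left(j \right)} = \left(11 + j\right) \left(1 + j\right) = \left(1 + j\right) \left(11 + j\right)$)
$b{\left(y \right)} = -5 + y$ ($b{\left(y \right)} = y - 5 = -5 + y$)
$B = \frac{1091}{108}$ ($B = 9 + \frac{1}{\left(-5 - 10\right) - 93} \left(-119\right) = 9 + \frac{1}{-15 - 93} \left(-119\right) = 9 + \frac{1}{-108} \left(-119\right) = 9 - - \frac{119}{108} = 9 + \frac{119}{108} = \frac{1091}{108} \approx 10.102$)
$\frac{1}{I{\left(G \right)} B} = \frac{1}{\left(11 + \left(-5\right)^{2} + 12 \left(-5\right)\right) \frac{1091}{108}} = \frac{1}{\left(11 + 25 - 60\right) \frac{1091}{108}} = \frac{1}{\left(-24\right) \frac{1091}{108}} = \frac{1}{- \frac{2182}{9}} = - \frac{9}{2182}$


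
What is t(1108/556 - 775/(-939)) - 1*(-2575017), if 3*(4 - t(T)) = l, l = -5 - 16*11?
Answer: 7725244/3 ≈ 2.5751e+6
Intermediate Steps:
l = -181 (l = -5 - 176 = -181)
t(T) = 193/3 (t(T) = 4 - ⅓*(-181) = 4 + 181/3 = 193/3)
t(1108/556 - 775/(-939)) - 1*(-2575017) = 193/3 - 1*(-2575017) = 193/3 + 2575017 = 7725244/3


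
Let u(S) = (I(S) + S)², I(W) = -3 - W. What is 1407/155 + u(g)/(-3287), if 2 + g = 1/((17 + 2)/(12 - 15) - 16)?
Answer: 4623414/509485 ≈ 9.0747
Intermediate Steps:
g = -137/67 (g = -2 + 1/((17 + 2)/(12 - 15) - 16) = -2 + 1/(19/(-3) - 16) = -2 + 1/(19*(-⅓) - 16) = -2 + 1/(-19/3 - 16) = -2 + 1/(-67/3) = -2 - 3/67 = -137/67 ≈ -2.0448)
u(S) = 9 (u(S) = ((-3 - S) + S)² = (-3)² = 9)
1407/155 + u(g)/(-3287) = 1407/155 + 9/(-3287) = 1407*(1/155) + 9*(-1/3287) = 1407/155 - 9/3287 = 4623414/509485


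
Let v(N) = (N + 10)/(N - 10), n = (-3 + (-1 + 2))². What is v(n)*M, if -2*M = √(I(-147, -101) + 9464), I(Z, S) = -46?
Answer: 7*√9418/6 ≈ 113.22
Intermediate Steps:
n = 4 (n = (-3 + 1)² = (-2)² = 4)
v(N) = (10 + N)/(-10 + N)
M = -√9418/2 (M = -√(-46 + 9464)/2 = -√9418/2 ≈ -48.523)
v(n)*M = ((10 + 4)/(-10 + 4))*(-√9418/2) = (14/(-6))*(-√9418/2) = (-⅙*14)*(-√9418/2) = -(-7)*√9418/6 = 7*√9418/6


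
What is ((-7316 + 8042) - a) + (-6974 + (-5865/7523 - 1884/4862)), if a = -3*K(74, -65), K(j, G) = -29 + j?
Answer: -111818413150/18288413 ≈ -6114.2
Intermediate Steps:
a = -135 (a = -3*(-29 + 74) = -3*45 = -135)
((-7316 + 8042) - a) + (-6974 + (-5865/7523 - 1884/4862)) = ((-7316 + 8042) - 1*(-135)) + (-6974 + (-5865/7523 - 1884/4862)) = (726 + 135) + (-6974 + (-5865*1/7523 - 1884*1/4862)) = 861 + (-6974 + (-5865/7523 - 942/2431)) = 861 + (-6974 - 21344481/18288413) = 861 - 127564736743/18288413 = -111818413150/18288413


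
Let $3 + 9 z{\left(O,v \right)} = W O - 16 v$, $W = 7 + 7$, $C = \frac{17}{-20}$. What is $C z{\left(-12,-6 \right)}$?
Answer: $\frac{85}{12} \approx 7.0833$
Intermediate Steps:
$C = - \frac{17}{20}$ ($C = 17 \left(- \frac{1}{20}\right) = - \frac{17}{20} \approx -0.85$)
$W = 14$
$z{\left(O,v \right)} = - \frac{1}{3} - \frac{16 v}{9} + \frac{14 O}{9}$ ($z{\left(O,v \right)} = - \frac{1}{3} + \frac{14 O - 16 v}{9} = - \frac{1}{3} + \frac{- 16 v + 14 O}{9} = - \frac{1}{3} + \left(- \frac{16 v}{9} + \frac{14 O}{9}\right) = - \frac{1}{3} - \frac{16 v}{9} + \frac{14 O}{9}$)
$C z{\left(-12,-6 \right)} = - \frac{17 \left(- \frac{1}{3} - - \frac{32}{3} + \frac{14}{9} \left(-12\right)\right)}{20} = - \frac{17 \left(- \frac{1}{3} + \frac{32}{3} - \frac{56}{3}\right)}{20} = \left(- \frac{17}{20}\right) \left(- \frac{25}{3}\right) = \frac{85}{12}$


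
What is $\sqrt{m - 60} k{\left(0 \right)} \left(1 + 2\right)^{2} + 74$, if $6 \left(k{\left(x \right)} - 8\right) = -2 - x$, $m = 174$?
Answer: $74 + 69 \sqrt{114} \approx 810.72$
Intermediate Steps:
$k{\left(x \right)} = \frac{23}{3} - \frac{x}{6}$ ($k{\left(x \right)} = 8 + \frac{-2 - x}{6} = 8 - \left(\frac{1}{3} + \frac{x}{6}\right) = \frac{23}{3} - \frac{x}{6}$)
$\sqrt{m - 60} k{\left(0 \right)} \left(1 + 2\right)^{2} + 74 = \sqrt{174 - 60} \left(\frac{23}{3} - 0\right) \left(1 + 2\right)^{2} + 74 = \sqrt{114} \left(\frac{23}{3} + 0\right) 3^{2} + 74 = \sqrt{114} \cdot \frac{23}{3} \cdot 9 + 74 = \sqrt{114} \cdot 69 + 74 = 69 \sqrt{114} + 74 = 74 + 69 \sqrt{114}$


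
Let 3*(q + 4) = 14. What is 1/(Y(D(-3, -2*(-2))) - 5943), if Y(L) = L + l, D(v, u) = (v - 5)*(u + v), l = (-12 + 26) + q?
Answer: -3/17809 ≈ -0.00016845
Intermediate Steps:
q = ⅔ (q = -4 + (⅓)*14 = -4 + 14/3 = ⅔ ≈ 0.66667)
l = 44/3 (l = (-12 + 26) + ⅔ = 14 + ⅔ = 44/3 ≈ 14.667)
D(v, u) = (-5 + v)*(u + v)
Y(L) = 44/3 + L (Y(L) = L + 44/3 = 44/3 + L)
1/(Y(D(-3, -2*(-2))) - 5943) = 1/((44/3 + ((-3)² - (-10)*(-2) - 5*(-3) - 2*(-2)*(-3))) - 5943) = 1/((44/3 + (9 - 5*4 + 15 + 4*(-3))) - 5943) = 1/((44/3 + (9 - 20 + 15 - 12)) - 5943) = 1/((44/3 - 8) - 5943) = 1/(20/3 - 5943) = 1/(-17809/3) = -3/17809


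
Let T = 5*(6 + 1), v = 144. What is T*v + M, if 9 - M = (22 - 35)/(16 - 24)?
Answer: 40379/8 ≈ 5047.4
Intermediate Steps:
M = 59/8 (M = 9 - (22 - 35)/(16 - 24) = 9 - (-13)/(-8) = 9 - (-13)*(-1)/8 = 9 - 1*13/8 = 9 - 13/8 = 59/8 ≈ 7.3750)
T = 35 (T = 5*7 = 35)
T*v + M = 35*144 + 59/8 = 5040 + 59/8 = 40379/8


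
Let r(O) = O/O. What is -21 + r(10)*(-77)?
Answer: -98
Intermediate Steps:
r(O) = 1
-21 + r(10)*(-77) = -21 + 1*(-77) = -21 - 77 = -98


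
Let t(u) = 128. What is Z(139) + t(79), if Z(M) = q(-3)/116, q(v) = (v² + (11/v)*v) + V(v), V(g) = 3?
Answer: 14871/116 ≈ 128.20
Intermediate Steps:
q(v) = 14 + v² (q(v) = (v² + (11/v)*v) + 3 = (v² + 11) + 3 = (11 + v²) + 3 = 14 + v²)
Z(M) = 23/116 (Z(M) = (14 + (-3)²)/116 = (14 + 9)*(1/116) = 23*(1/116) = 23/116)
Z(139) + t(79) = 23/116 + 128 = 14871/116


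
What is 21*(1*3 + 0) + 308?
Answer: 371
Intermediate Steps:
21*(1*3 + 0) + 308 = 21*(3 + 0) + 308 = 21*3 + 308 = 63 + 308 = 371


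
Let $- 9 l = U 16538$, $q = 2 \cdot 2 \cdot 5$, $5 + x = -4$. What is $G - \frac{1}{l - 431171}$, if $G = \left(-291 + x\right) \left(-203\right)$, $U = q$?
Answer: $\frac{256468109109}{4211299} \approx 60900.0$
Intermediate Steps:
$x = -9$ ($x = -5 - 4 = -9$)
$q = 20$ ($q = 4 \cdot 5 = 20$)
$U = 20$
$G = 60900$ ($G = \left(-291 - 9\right) \left(-203\right) = \left(-300\right) \left(-203\right) = 60900$)
$l = - \frac{330760}{9}$ ($l = - \frac{20 \cdot 16538}{9} = \left(- \frac{1}{9}\right) 330760 = - \frac{330760}{9} \approx -36751.0$)
$G - \frac{1}{l - 431171} = 60900 - \frac{1}{- \frac{330760}{9} - 431171} = 60900 - \frac{1}{- \frac{4211299}{9}} = 60900 - - \frac{9}{4211299} = 60900 + \frac{9}{4211299} = \frac{256468109109}{4211299}$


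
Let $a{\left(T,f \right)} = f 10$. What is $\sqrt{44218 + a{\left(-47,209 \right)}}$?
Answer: $2 \sqrt{11577} \approx 215.19$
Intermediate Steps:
$a{\left(T,f \right)} = 10 f$
$\sqrt{44218 + a{\left(-47,209 \right)}} = \sqrt{44218 + 10 \cdot 209} = \sqrt{44218 + 2090} = \sqrt{46308} = 2 \sqrt{11577}$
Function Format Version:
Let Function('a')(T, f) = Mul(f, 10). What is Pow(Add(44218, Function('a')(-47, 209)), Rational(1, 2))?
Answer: Mul(2, Pow(11577, Rational(1, 2))) ≈ 215.19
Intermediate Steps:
Function('a')(T, f) = Mul(10, f)
Pow(Add(44218, Function('a')(-47, 209)), Rational(1, 2)) = Pow(Add(44218, Mul(10, 209)), Rational(1, 2)) = Pow(Add(44218, 2090), Rational(1, 2)) = Pow(46308, Rational(1, 2)) = Mul(2, Pow(11577, Rational(1, 2)))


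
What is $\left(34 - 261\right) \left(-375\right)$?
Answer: $85125$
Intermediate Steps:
$\left(34 - 261\right) \left(-375\right) = \left(-227\right) \left(-375\right) = 85125$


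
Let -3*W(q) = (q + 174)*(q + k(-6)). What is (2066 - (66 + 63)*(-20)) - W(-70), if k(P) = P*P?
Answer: 10402/3 ≈ 3467.3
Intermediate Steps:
k(P) = P**2
W(q) = -(36 + q)*(174 + q)/3 (W(q) = -(q + 174)*(q + (-6)**2)/3 = -(174 + q)*(q + 36)/3 = -(174 + q)*(36 + q)/3 = -(36 + q)*(174 + q)/3)
(2066 - (66 + 63)*(-20)) - W(-70) = (2066 - (66 + 63)*(-20)) - (-2088 - 70*(-70) - 1/3*(-70)**2) = (2066 - 129*(-20)) - (-2088 + 4900 - 1/3*4900) = (2066 - 1*(-2580)) - (-2088 + 4900 - 4900/3) = (2066 + 2580) - 1*3536/3 = 4646 - 3536/3 = 10402/3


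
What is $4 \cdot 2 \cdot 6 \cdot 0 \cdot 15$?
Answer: $0$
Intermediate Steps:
$4 \cdot 2 \cdot 6 \cdot 0 \cdot 15 = 8 \cdot 6 \cdot 0 \cdot 15 = 48 \cdot 0 \cdot 15 = 0 \cdot 15 = 0$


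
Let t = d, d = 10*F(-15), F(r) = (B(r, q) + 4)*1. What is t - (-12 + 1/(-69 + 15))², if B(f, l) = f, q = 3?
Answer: -741961/2916 ≈ -254.44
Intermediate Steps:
F(r) = 4 + r (F(r) = (r + 4)*1 = (4 + r)*1 = 4 + r)
d = -110 (d = 10*(4 - 15) = 10*(-11) = -110)
t = -110
t - (-12 + 1/(-69 + 15))² = -110 - (-12 + 1/(-69 + 15))² = -110 - (-12 + 1/(-54))² = -110 - (-12 - 1/54)² = -110 - (-649/54)² = -110 - 1*421201/2916 = -110 - 421201/2916 = -741961/2916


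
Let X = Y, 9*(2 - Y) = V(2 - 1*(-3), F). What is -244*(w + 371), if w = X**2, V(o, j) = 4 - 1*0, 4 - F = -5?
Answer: -7380268/81 ≈ -91114.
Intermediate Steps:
F = 9 (F = 4 - 1*(-5) = 4 + 5 = 9)
V(o, j) = 4 (V(o, j) = 4 + 0 = 4)
Y = 14/9 (Y = 2 - 1/9*4 = 2 - 4/9 = 14/9 ≈ 1.5556)
X = 14/9 ≈ 1.5556
w = 196/81 (w = (14/9)**2 = 196/81 ≈ 2.4198)
-244*(w + 371) = -244*(196/81 + 371) = -244*30247/81 = -7380268/81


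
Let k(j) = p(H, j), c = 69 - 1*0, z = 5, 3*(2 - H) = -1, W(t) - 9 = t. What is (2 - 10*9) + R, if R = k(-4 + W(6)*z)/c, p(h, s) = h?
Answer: -18209/207 ≈ -87.966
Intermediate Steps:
W(t) = 9 + t
H = 7/3 (H = 2 - ⅓*(-1) = 2 + ⅓ = 7/3 ≈ 2.3333)
c = 69 (c = 69 + 0 = 69)
k(j) = 7/3
R = 7/207 (R = (7/3)/69 = (7/3)*(1/69) = 7/207 ≈ 0.033816)
(2 - 10*9) + R = (2 - 10*9) + 7/207 = (2 - 90) + 7/207 = -88 + 7/207 = -18209/207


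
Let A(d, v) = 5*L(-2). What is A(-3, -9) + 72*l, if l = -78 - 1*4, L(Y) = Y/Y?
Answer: -5899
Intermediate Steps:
L(Y) = 1
A(d, v) = 5 (A(d, v) = 5*1 = 5)
l = -82 (l = -78 - 4 = -82)
A(-3, -9) + 72*l = 5 + 72*(-82) = 5 - 5904 = -5899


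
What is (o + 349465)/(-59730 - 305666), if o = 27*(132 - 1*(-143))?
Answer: -178445/182698 ≈ -0.97672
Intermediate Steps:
o = 7425 (o = 27*(132 + 143) = 27*275 = 7425)
(o + 349465)/(-59730 - 305666) = (7425 + 349465)/(-59730 - 305666) = 356890/(-365396) = 356890*(-1/365396) = -178445/182698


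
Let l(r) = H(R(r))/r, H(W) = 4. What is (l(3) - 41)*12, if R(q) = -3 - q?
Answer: -476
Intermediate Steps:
l(r) = 4/r
(l(3) - 41)*12 = (4/3 - 41)*12 = -119/3*12 = -476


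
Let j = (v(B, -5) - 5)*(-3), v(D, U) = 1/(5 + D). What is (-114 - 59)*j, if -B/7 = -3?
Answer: -66951/26 ≈ -2575.0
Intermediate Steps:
B = 21 (B = -7*(-3) = 21)
j = 387/26 (j = (1/(5 + 21) - 5)*(-3) = (1/26 - 5)*(-3) = -129/26*(-3) = 387/26 ≈ 14.885)
(-114 - 59)*j = (-114 - 59)*(387/26) = -173*387/26 = -66951/26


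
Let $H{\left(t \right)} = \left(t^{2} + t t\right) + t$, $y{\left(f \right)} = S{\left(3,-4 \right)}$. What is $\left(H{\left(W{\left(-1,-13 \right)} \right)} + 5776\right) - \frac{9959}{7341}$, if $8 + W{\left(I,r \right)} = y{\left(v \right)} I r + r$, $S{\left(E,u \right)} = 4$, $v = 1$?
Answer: $\frac{56728630}{7341} \approx 7727.6$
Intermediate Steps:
$y{\left(f \right)} = 4$
$W{\left(I,r \right)} = -8 + r + 4 I r$ ($W{\left(I,r \right)} = -8 + \left(4 I r + r\right) = -8 + \left(r + 4 I r\right) = -8 + r + 4 I r$)
$H{\left(t \right)} = t + 2 t^{2}$ ($H{\left(t \right)} = \left(t^{2} + t^{2}\right) + t = 2 t^{2} + t = t + 2 t^{2}$)
$\left(H{\left(W{\left(-1,-13 \right)} \right)} + 5776\right) - \frac{9959}{7341} = \left(\left(-8 - 13 + 4 \left(-1\right) \left(-13\right)\right) \left(1 + 2 \left(-8 - 13 + 4 \left(-1\right) \left(-13\right)\right)\right) + 5776\right) - \frac{9959}{7341} = \left(\left(-8 - 13 + 52\right) \left(1 + 2 \left(-8 - 13 + 52\right)\right) + 5776\right) - \frac{9959}{7341} = \left(31 \left(1 + 2 \cdot 31\right) + 5776\right) - \frac{9959}{7341} = \left(31 \left(1 + 62\right) + 5776\right) - \frac{9959}{7341} = \left(31 \cdot 63 + 5776\right) - \frac{9959}{7341} = \left(1953 + 5776\right) - \frac{9959}{7341} = 7729 - \frac{9959}{7341} = \frac{56728630}{7341}$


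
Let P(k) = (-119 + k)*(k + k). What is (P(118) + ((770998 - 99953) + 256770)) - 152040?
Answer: 775539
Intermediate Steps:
P(k) = 2*k*(-119 + k) (P(k) = (-119 + k)*(2*k) = 2*k*(-119 + k))
(P(118) + ((770998 - 99953) + 256770)) - 152040 = (2*118*(-119 + 118) + ((770998 - 99953) + 256770)) - 152040 = (2*118*(-1) + (671045 + 256770)) - 152040 = (-236 + 927815) - 152040 = 927579 - 152040 = 775539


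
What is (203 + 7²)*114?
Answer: 28728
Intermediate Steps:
(203 + 7²)*114 = (203 + 49)*114 = 252*114 = 28728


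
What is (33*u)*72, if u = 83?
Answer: 197208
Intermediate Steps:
(33*u)*72 = (33*83)*72 = 2739*72 = 197208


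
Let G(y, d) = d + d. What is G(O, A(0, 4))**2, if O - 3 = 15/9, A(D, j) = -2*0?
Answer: 0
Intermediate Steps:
A(D, j) = 0
O = 14/3 (O = 3 + 15/9 = 3 + 15*(1/9) = 3 + 5/3 = 14/3 ≈ 4.6667)
G(y, d) = 2*d
G(O, A(0, 4))**2 = (2*0)**2 = 0**2 = 0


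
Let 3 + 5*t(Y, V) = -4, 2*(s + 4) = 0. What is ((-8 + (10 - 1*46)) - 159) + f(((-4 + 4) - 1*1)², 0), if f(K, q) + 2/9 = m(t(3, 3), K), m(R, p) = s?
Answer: -1865/9 ≈ -207.22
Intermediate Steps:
s = -4 (s = -4 + (½)*0 = -4 + 0 = -4)
t(Y, V) = -7/5 (t(Y, V) = -⅗ + (⅕)*(-4) = -⅗ - ⅘ = -7/5)
m(R, p) = -4
f(K, q) = -38/9 (f(K, q) = -2/9 - 4 = -38/9)
((-8 + (10 - 1*46)) - 159) + f(((-4 + 4) - 1*1)², 0) = ((-8 + (10 - 1*46)) - 159) - 38/9 = ((-8 + (10 - 46)) - 159) - 38/9 = ((-8 - 36) - 159) - 38/9 = (-44 - 159) - 38/9 = -203 - 38/9 = -1865/9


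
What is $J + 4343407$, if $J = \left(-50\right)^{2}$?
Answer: $4345907$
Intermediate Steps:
$J = 2500$
$J + 4343407 = 2500 + 4343407 = 4345907$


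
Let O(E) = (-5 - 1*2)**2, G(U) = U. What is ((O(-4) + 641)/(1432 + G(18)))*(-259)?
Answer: -17871/145 ≈ -123.25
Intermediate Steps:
O(E) = 49 (O(E) = (-5 - 2)**2 = (-7)**2 = 49)
((O(-4) + 641)/(1432 + G(18)))*(-259) = ((49 + 641)/(1432 + 18))*(-259) = (690/1450)*(-259) = (690*(1/1450))*(-259) = (69/145)*(-259) = -17871/145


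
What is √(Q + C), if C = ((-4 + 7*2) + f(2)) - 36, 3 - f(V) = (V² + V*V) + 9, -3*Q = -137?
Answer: √51/3 ≈ 2.3805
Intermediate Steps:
Q = 137/3 (Q = -⅓*(-137) = 137/3 ≈ 45.667)
f(V) = -6 - 2*V² (f(V) = 3 - ((V² + V*V) + 9) = 3 - ((V² + V²) + 9) = 3 - (2*V² + 9) = 3 - (9 + 2*V²) = 3 + (-9 - 2*V²) = -6 - 2*V²)
C = -40 (C = ((-4 + 7*2) + (-6 - 2*2²)) - 36 = ((-4 + 14) + (-6 - 2*4)) - 36 = (10 + (-6 - 8)) - 36 = (10 - 14) - 36 = -4 - 36 = -40)
√(Q + C) = √(137/3 - 40) = √(17/3) = √51/3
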